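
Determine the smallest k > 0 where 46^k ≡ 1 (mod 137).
136

137 is prime, so ord(46) divides φ(137) = 136.
Divisors of 136: 1, 2, 4, 8, 17, 34, 68, 136.
Repeated squaring: 46^1 ≡ 46, 46^2 ≡ 61, 46^4 ≡ 22, 46^8 ≡ 73, 46^16 ≡ 123, 46^32 ≡ 59, 46^64 ≡ 56, 46^128 ≡ 122 (mod 137).
Test 46^d mod 137 for each divisor d in increasing order:
46^1 ≡ 46
46^2 ≡ 61
46^4 ≡ 22
46^8 ≡ 73
46^17 = 46^16·46^1 ≡ 41
46^34 = 46^32·46^2 ≡ 37
46^68 = 46^64·46^4 ≡ 136
46^136 = 46^128·46^8 ≡ 1  ← first divisor giving 1
The order is 136.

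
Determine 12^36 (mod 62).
2

Repeated squaring. Binary of 36 = 100100.
12^1 ≡ 12 (mod 62); 12^2 ≡ 20 (mod 62); 12^4 ≡ 28 (mod 62); 12^8 ≡ 40 (mod 62); 12^16 ≡ 50 (mod 62); 12^32 ≡ 20 (mod 62)
12^36 = 12^4 × 12^32 ≡ 2 (mod 62)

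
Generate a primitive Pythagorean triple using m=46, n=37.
(747, 3404, 3485)

Euclid's formula: a = m² - n², b = 2mn, c = m² + n²
m = 46, n = 37
a = 46² - 37² = 2116 - 1369 = 747
b = 2 × 46 × 37 = 3404
c = 46² + 37² = 2116 + 1369 = 3485
Verification: 747² + 3404² = 558009 + 11587216 = 12145225 = 3485² ✓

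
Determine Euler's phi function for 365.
288

365 = 5 × 73
φ(n) = n × ∏(1 - 1/p) for each prime p dividing n
φ(365) = 365 × (1 - 1/5) × (1 - 1/73) = 288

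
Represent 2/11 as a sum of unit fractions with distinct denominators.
1/6 + 1/66

Greedy algorithm:
2/11: ceiling(11/2) = 6, use 1/6
1/66: ceiling(66/1) = 66, use 1/66
Result: 2/11 = 1/6 + 1/66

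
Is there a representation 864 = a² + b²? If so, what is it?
Not possible

Factorization: 864 = 2^5 × 3^3
By Fermat: n is sum of two squares iff every prime p ≡ 3 (mod 4) appears to even power.
Prime(s) ≡ 3 (mod 4) with odd exponent: [(3, 3)]
Therefore 864 cannot be expressed as a² + b².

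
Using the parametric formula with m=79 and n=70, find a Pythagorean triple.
(1341, 11060, 11141)

Euclid's formula: a = m² - n², b = 2mn, c = m² + n²
m = 79, n = 70
a = 79² - 70² = 6241 - 4900 = 1341
b = 2 × 79 × 70 = 11060
c = 79² + 70² = 6241 + 4900 = 11141
Verification: 1341² + 11060² = 1798281 + 122323600 = 124121881 = 11141² ✓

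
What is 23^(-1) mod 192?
167

gcd(23, 192) = 1, so the inverse exists.
Extended Euclidean algorithm on (192, 23):
192 = 8 × 23 + 8  ⟹  8 = (1)·192 + (-8)·23
23 = 2 × 8 + 7  ⟹  7 = (-2)·192 + (17)·23
8 = 1 × 7 + 1  ⟹  1 = (3)·192 + (-25)·23
So (-25)·23 ≡ 1 (mod 192), i.e. 23^(-1) ≡ -25 ≡ 167 (mod 192).
Check: 23 × 167 = 3841 ≡ 1 (mod 192)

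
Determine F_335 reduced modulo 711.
217

Matrix identity: Q^n = [[F_(n+1), F_n], [F_n, F_(n-1)]] with Q = [[1,1],[1,0]].
n = 335 = 101001111₂. Square-and-multiply, entries mod 711:
Q^1 = [[1,1],[1,0]]
Q^2 = (Q^1)² = [[2,1],[1,1]]
Q^5 = (Q^2)²·Q = [[8,5],[5,3]]
Q^10 = (Q^5)² = [[89,55],[55,34]]
Q^20 = (Q^10)² = [[281,366],[366,626]]
Q^41 = (Q^20)²·Q = [[253,328],[328,636]]
Q^83 = (Q^41)²·Q = [[324,242],[242,82]]
Q^167 = (Q^83)²·Q = [[144,10],[10,134]]
Q^335 = (Q^167)²·Q = [[153,217],[217,647]]
F_335 mod 711 = Q^335[0][1] = 217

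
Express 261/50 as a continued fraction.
[5; 4, 1, 1, 5]

Euclidean algorithm steps:
261 = 5 × 50 + 11
50 = 4 × 11 + 6
11 = 1 × 6 + 5
6 = 1 × 5 + 1
5 = 5 × 1 + 0
Continued fraction: [5; 4, 1, 1, 5]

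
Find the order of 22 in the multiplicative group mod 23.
2

23 is prime, so ord(22) divides φ(23) = 22.
Divisors of 22: 1, 2, 11, 22.
Repeated squaring: 22^1 ≡ 22, 22^2 ≡ 1, 22^4 ≡ 1, 22^8 ≡ 1, 22^16 ≡ 1 (mod 23).
Test 22^d mod 23 for each divisor d in increasing order:
22^1 ≡ 22
22^2 ≡ 1  ← first divisor giving 1
The order is 2.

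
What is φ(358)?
178

358 = 2 × 179
φ(n) = n × ∏(1 - 1/p) for each prime p dividing n
φ(358) = 358 × (1 - 1/2) × (1 - 1/179) = 178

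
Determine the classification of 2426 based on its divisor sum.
deficient

Proper divisors of 2426: sum = 1 + 2 + 1213 = 1216
Since 1216 < 2426, 2426 is deficient.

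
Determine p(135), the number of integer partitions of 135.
9035836076

p(n) counts ways to write n as a sum of positive integers (order ignored).
Euler's pentagonal recurrence: p(k) = p(k-1) + p(k-2) - p(k-5) - p(k-7) + p(k-12) + p(k-15) - ... (offsets j(3j∓1)/2, signs ++--, p(0)=1, p(<0)=0).
DP table for k = 0..134: p(0)=1, p(1)=1, p(2)=2, p(3)=3, p(4)=5, p(5)=7, p(6)=11, p(7)=15, p(8)=22, p(9)=30, p(10)=42, p(11)=56, p(12)=77, p(13)=101, p(14)=135, p(15)=176, p(16)=231, p(17)=297, p(18)=385, p(19)=490, p(20)=627, p(21)=792, p(22)=1002, p(23)=1255, p(24)=1575, p(25)=1958, p(26)=2436, p(27)=3010, p(28)=3718, p(29)=4565, p(30)=5604, p(31)=6842, p(32)=8349, p(33)=10143, p(34)=12310, p(35)=14883, p(36)=17977, p(37)=21637, p(38)=26015, p(39)=31185, p(40)=37338, p(41)=44583, p(42)=53174, p(43)=63261, p(44)=75175, p(45)=89134, p(46)=105558, p(47)=124754, p(48)=147273, p(49)=173525, p(50)=204226, p(51)=239943, p(52)=281589, p(53)=329931, p(54)=386155, p(55)=451276, p(56)=526823, p(57)=614154, p(58)=715220, p(59)=831820, p(60)=966467, p(61)=1121505, p(62)=1300156, p(63)=1505499, p(64)=1741630, p(65)=2012558, p(66)=2323520, p(67)=2679689, p(68)=3087735, p(69)=3554345, p(70)=4087968, p(71)=4697205, p(72)=5392783, p(73)=6185689, p(74)=7089500, p(75)=8118264, p(76)=9289091, p(77)=10619863, p(78)=12132164, p(79)=13848650, p(80)=15796476, p(81)=18004327, p(82)=20506255, p(83)=23338469, p(84)=26543660, p(85)=30167357, p(86)=34262962, p(87)=38887673, p(88)=44108109, p(89)=49995925, p(90)=56634173, p(91)=64112359, p(92)=72533807, p(93)=82010177, p(94)=92669720, p(95)=104651419, p(96)=118114304, p(97)=133230930, p(98)=150198136, p(99)=169229875, p(100)=190569292, p(101)=214481126, p(102)=241265379, p(103)=271248950, p(104)=304801365, p(105)=342325709, p(106)=384276336, p(107)=431149389, p(108)=483502844, p(109)=541946240, p(110)=607163746, p(111)=679903203, p(112)=761002156, p(113)=851376628, p(114)=952050665, p(115)=1064144451, p(116)=1188908248, p(117)=1327710076, p(118)=1482074143, p(119)=1653668665, p(120)=1844349560, p(121)=2056148051, p(122)=2291320912, p(123)=2552338241, p(124)=2841940500, p(125)=3163127352, p(126)=3519222692, p(127)=3913864295, p(128)=4351078600, p(129)=4835271870, p(130)=5371315400, p(131)=5964539504, p(132)=6620830889, p(133)=7346629512, p(134)=8149040695.
Final step: p(135) = p(134) + p(133) - p(130) - p(128) + p(123) + p(120) - p(113) - p(109) + p(100) + p(95) - p(84) - p(78) + p(65) + p(58) - p(43) - p(35) + p(18) + p(9)
= 8149040695 + 7346629512 - 5371315400 - 4351078600 + 2552338241 + 1844349560 - 851376628 - 541946240 + 190569292 + 104651419 - 26543660 - 12132164 + 2012558 + 715220 - 63261 - 14883 + 385 + 30
= 9035836076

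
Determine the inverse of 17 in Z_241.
156

gcd(17, 241) = 1, so the inverse exists.
Extended Euclidean algorithm on (241, 17):
241 = 14 × 17 + 3  ⟹  3 = (1)·241 + (-14)·17
17 = 5 × 3 + 2  ⟹  2 = (-5)·241 + (71)·17
3 = 1 × 2 + 1  ⟹  1 = (6)·241 + (-85)·17
So (-85)·17 ≡ 1 (mod 241), i.e. 17^(-1) ≡ -85 ≡ 156 (mod 241).
Check: 17 × 156 = 2652 ≡ 1 (mod 241)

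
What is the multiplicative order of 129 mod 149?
37

149 is prime, so ord(129) divides φ(149) = 148.
Divisors of 148: 1, 2, 4, 37, 74, 148.
Repeated squaring: 129^1 ≡ 129, 129^2 ≡ 102, 129^4 ≡ 123, 129^8 ≡ 80, 129^16 ≡ 142, 129^32 ≡ 49, 129^64 ≡ 17, 129^128 ≡ 140 (mod 149).
Test 129^d mod 149 for each divisor d in increasing order:
129^1 ≡ 129
129^2 ≡ 102
129^4 ≡ 123
129^37 = 129^32·129^4·129^1 ≡ 1  ← first divisor giving 1
The order is 37.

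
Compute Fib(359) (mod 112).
97

Matrix identity: Q^n = [[F_(n+1), F_n], [F_n, F_(n-1)]] with Q = [[1,1],[1,0]].
n = 359 = 101100111₂. Square-and-multiply, entries mod 112:
Q^1 = [[1,1],[1,0]]
Q^2 = (Q^1)² = [[2,1],[1,1]]
Q^5 = (Q^2)²·Q = [[8,5],[5,3]]
Q^11 = (Q^5)²·Q = [[32,89],[89,55]]
Q^22 = (Q^11)² = [[97,15],[15,82]]
Q^44 = (Q^22)² = [[2,109],[109,5]]
Q^89 = (Q^44)²·Q = [[104,13],[13,91]]
Q^179 = (Q^89)²·Q = [[80,9],[9,71]]
Q^359 = (Q^179)²·Q = [[0,97],[97,15]]
F_359 mod 112 = Q^359[0][1] = 97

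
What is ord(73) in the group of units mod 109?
27

109 is prime, so ord(73) divides φ(109) = 108.
Divisors of 108: 1, 2, 3, 4, 6, 9, 12, 18, 27, 36, 54, 108.
Repeated squaring: 73^1 ≡ 73, 73^2 ≡ 97, 73^4 ≡ 35, 73^8 ≡ 26, 73^16 ≡ 22, 73^32 ≡ 48, 73^64 ≡ 15 (mod 109).
Test 73^d mod 109 for each divisor d in increasing order:
73^1 ≡ 73
73^2 ≡ 97
73^3 = 73^2·73^1 ≡ 105
73^4 ≡ 35
73^6 = 73^4·73^2 ≡ 16
73^9 = 73^8·73^1 ≡ 45
73^12 = 73^8·73^4 ≡ 38
73^18 = 73^16·73^2 ≡ 63
73^27 = 73^16·73^8·73^2·73^1 ≡ 1  ← first divisor giving 1
The order is 27.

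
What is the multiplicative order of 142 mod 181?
18

181 is prime, so ord(142) divides φ(181) = 180.
Divisors of 180: 1, 2, 3, 4, 5, 6, 9, 10, 12, 15, 18, 20, 30, 36, 45, 60, 90, 180.
Repeated squaring: 142^1 ≡ 142, 142^2 ≡ 73, 142^4 ≡ 80, 142^8 ≡ 65, 142^16 ≡ 62, 142^32 ≡ 43, 142^64 ≡ 39, 142^128 ≡ 73 (mod 181).
Test 142^d mod 181 for each divisor d in increasing order:
142^1 ≡ 142
142^2 ≡ 73
142^3 = 142^2·142^1 ≡ 49
142^4 ≡ 80
142^5 = 142^4·142^1 ≡ 138
142^6 = 142^4·142^2 ≡ 48
142^9 = 142^8·142^1 ≡ 180
142^10 = 142^8·142^2 ≡ 39
142^12 = 142^8·142^4 ≡ 132
142^15 = 142^8·142^4·142^2·142^1 ≡ 133
142^18 = 142^16·142^2 ≡ 1  ← first divisor giving 1
The order is 18.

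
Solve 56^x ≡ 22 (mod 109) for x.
80

Baby-step giant-step with step n = ⌈√109⌉ = 11.
Baby steps 56^j mod 109 (j:value) for j=0..10: 0:1, 1:56, 2:84, 3:17, 4:80, 5:11, 6:71, 7:52, 8:78, 9:8, 10:12.
Giant-step multiplier: 56^(-11) ≡ 56^(108-11) = 56^97 ≡ 103 (mod 109).
Giant steps γ_i = 22·103^i mod 109: γ_0=22, γ_1=86, γ_2=29, γ_3=44, γ_4=63, γ_5=58, γ_6=88, γ_7=17 (in table at j=3).
x = i·n + j = 7·11 + 3 = 80.
Check: 56^80 ≡ 22 (mod 109).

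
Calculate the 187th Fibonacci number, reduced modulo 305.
13

Matrix identity: Q^n = [[F_(n+1), F_n], [F_n, F_(n-1)]] with Q = [[1,1],[1,0]].
n = 187 = 10111011₂. Square-and-multiply, entries mod 305:
Q^1 = [[1,1],[1,0]]
Q^2 = (Q^1)² = [[2,1],[1,1]]
Q^5 = (Q^2)²·Q = [[8,5],[5,3]]
Q^11 = (Q^5)²·Q = [[144,89],[89,55]]
Q^23 = (Q^11)²·Q = [[8,292],[292,21]]
Q^46 = (Q^23)² = [[233,233],[233,0]]
Q^93 = (Q^46)²·Q = [[302,303],[303,304]]
Q^187 = (Q^93)²·Q = [[21,13],[13,8]]
F_187 mod 305 = Q^187[0][1] = 13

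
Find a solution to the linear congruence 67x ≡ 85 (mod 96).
x ≡ 7 (mod 96)

gcd(67, 96) = 1, which divides 85, so solutions exist.
Find 67^(-1) mod 96 by the extended Euclidean algorithm:
96 = 1 × 67 + 29  ⟹  29 = (1)·96 + (-1)·67
67 = 2 × 29 + 9  ⟹  9 = (-2)·96 + (3)·67
29 = 3 × 9 + 2  ⟹  2 = (7)·96 + (-10)·67
9 = 4 × 2 + 1  ⟹  1 = (-30)·96 + (43)·67
So (43)·67 ≡ 1 (mod 96), i.e. 67^(-1) ≡ 43 (mod 96).
x ≡ 43 × 85 = 3655 ≡ 7 (mod 96).
Check: 67 × 7 = 469 ≡ 85 (mod 96).
Unique solution: x ≡ 7 (mod 96)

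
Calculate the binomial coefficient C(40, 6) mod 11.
7

Using Lucas' theorem:
Write n=40 and k=6 in base 11:
n in base 11: [3, 7]
k in base 11: [0, 6]
C(40,6) mod 11 = ∏ C(n_i, k_i) mod 11
Digit binomials (mod 11): C(3,0) = 1; C(7,6) = 7
Product: 1 × 7 = 7 ≡ 7 (mod 11)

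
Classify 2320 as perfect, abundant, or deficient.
abundant

Proper divisors of 2320: sum = 1 + 2 + 4 + 5 + 8 + 10 + 16 + 20 + ... + 290 + 464 + 580 + 1160 (19 divisors) = 3260
Since 3260 > 2320, 2320 is abundant.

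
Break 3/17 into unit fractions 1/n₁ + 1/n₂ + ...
1/6 + 1/102

Greedy algorithm:
3/17: ceiling(17/3) = 6, use 1/6
1/102: ceiling(102/1) = 102, use 1/102
Result: 3/17 = 1/6 + 1/102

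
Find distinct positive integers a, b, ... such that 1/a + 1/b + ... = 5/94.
1/19 + 1/1786

Greedy algorithm:
5/94: ceiling(94/5) = 19, use 1/19
1/1786: ceiling(1786/1) = 1786, use 1/1786
Result: 5/94 = 1/19 + 1/1786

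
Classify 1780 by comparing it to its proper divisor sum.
abundant

Proper divisors of 1780: sum = 1 + 2 + 4 + 5 + 10 + 20 + 89 + 178 + 356 + 445 + 890 = 2000
Since 2000 > 1780, 1780 is abundant.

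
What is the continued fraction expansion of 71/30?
[2; 2, 1, 2, 1, 2]

Euclidean algorithm steps:
71 = 2 × 30 + 11
30 = 2 × 11 + 8
11 = 1 × 8 + 3
8 = 2 × 3 + 2
3 = 1 × 2 + 1
2 = 2 × 1 + 0
Continued fraction: [2; 2, 1, 2, 1, 2]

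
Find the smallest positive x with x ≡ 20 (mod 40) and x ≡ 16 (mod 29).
1060

Using Chinese Remainder Theorem:
M = 40 × 29 = 1160
M1 = 29, M2 = 40
y1 = 29^(-1) mod 40 = 29
y2 = 40^(-1) mod 29 = 8
x = (20×29×29 + 16×40×8) mod 1160 = 1060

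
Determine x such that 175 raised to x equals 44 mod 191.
103

Baby-step giant-step with step n = ⌈√191⌉ = 14.
Baby steps 175^j mod 191 (j:value) for j=0..13: 0:1, 1:175, 2:65, 3:106, 4:23, 5:14, 6:158, 7:146, 8:147, 9:131, 10:5, 11:111, 12:134, 13:148.
Giant-step multiplier: 175^(-14) ≡ 175^(190-14) = 175^176 ≡ 98 (mod 191).
Giant steps γ_i = 44·98^i mod 191: γ_0=44, γ_1=110, γ_2=84, γ_3=19, γ_4=143, γ_5=71, γ_6=82, γ_7=14 (in table at j=5).
x = i·n + j = 7·14 + 5 = 103.
Check: 175^103 ≡ 44 (mod 191).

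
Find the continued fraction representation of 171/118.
[1; 2, 4, 2, 2, 2]

Euclidean algorithm steps:
171 = 1 × 118 + 53
118 = 2 × 53 + 12
53 = 4 × 12 + 5
12 = 2 × 5 + 2
5 = 2 × 2 + 1
2 = 2 × 1 + 0
Continued fraction: [1; 2, 4, 2, 2, 2]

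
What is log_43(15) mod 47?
37

Baby-step giant-step with step n = ⌈√47⌉ = 7.
Baby steps 43^j mod 47 (j:value) for j=0..6: 0:1, 1:43, 2:16, 3:30, 4:21, 5:10, 6:7.
Giant-step multiplier: 43^(-7) ≡ 43^(46-7) = 43^39 ≡ 5 (mod 47).
Giant steps γ_i = 15·5^i mod 47: γ_0=15, γ_1=28, γ_2=46, γ_3=42, γ_4=22, γ_5=16 (in table at j=2).
x = i·n + j = 5·7 + 2 = 37.
Check: 43^37 ≡ 15 (mod 47).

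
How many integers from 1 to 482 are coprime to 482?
240

482 = 2 × 241
φ(n) = n × ∏(1 - 1/p) for each prime p dividing n
φ(482) = 482 × (1 - 1/2) × (1 - 1/241) = 240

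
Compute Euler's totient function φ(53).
52

53 = 53
φ(n) = n × ∏(1 - 1/p) for each prime p dividing n
φ(53) = 53 × (1 - 1/53) = 52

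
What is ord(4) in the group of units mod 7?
3

7 is prime, so ord(4) divides φ(7) = 6.
Divisors of 6: 1, 2, 3, 6.
Repeated squaring: 4^1 ≡ 4, 4^2 ≡ 2, 4^4 ≡ 4 (mod 7).
Test 4^d mod 7 for each divisor d in increasing order:
4^1 ≡ 4
4^2 ≡ 2
4^3 = 4^2·4^1 ≡ 1  ← first divisor giving 1
The order is 3.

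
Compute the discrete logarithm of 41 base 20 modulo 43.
24

Baby-step giant-step with step n = ⌈√43⌉ = 7.
Baby steps 20^j mod 43 (j:value) for j=0..6: 0:1, 1:20, 2:13, 3:2, 4:40, 5:26, 6:4.
Giant-step multiplier: 20^(-7) ≡ 20^(42-7) = 20^35 ≡ 7 (mod 43).
Giant steps γ_i = 41·7^i mod 43: γ_0=41, γ_1=29, γ_2=31, γ_3=2 (in table at j=3).
x = i·n + j = 3·7 + 3 = 24.
Check: 20^24 ≡ 41 (mod 43).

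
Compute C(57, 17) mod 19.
0

Using Lucas' theorem:
Write n=57 and k=17 in base 19:
n in base 19: [3, 0]
k in base 19: [0, 17]
C(57,17) mod 19 = ∏ C(n_i, k_i) mod 19
Digit binomials (mod 19): C(3,0) = 1; C(0,17) = 0 (k_i > n_i)
Product: 1 × 0 = 0 ≡ 0 (mod 19)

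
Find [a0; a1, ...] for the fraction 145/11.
[13; 5, 2]

Euclidean algorithm steps:
145 = 13 × 11 + 2
11 = 5 × 2 + 1
2 = 2 × 1 + 0
Continued fraction: [13; 5, 2]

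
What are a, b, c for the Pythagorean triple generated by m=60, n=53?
(791, 6360, 6409)

Euclid's formula: a = m² - n², b = 2mn, c = m² + n²
m = 60, n = 53
a = 60² - 53² = 3600 - 2809 = 791
b = 2 × 60 × 53 = 6360
c = 60² + 53² = 3600 + 2809 = 6409
Verification: 791² + 6360² = 625681 + 40449600 = 41075281 = 6409² ✓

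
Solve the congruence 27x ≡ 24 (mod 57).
x ≡ 3 (mod 19)

gcd(27, 57) = 3, which divides 24, so solutions exist.
Divide through by 3: 9x ≡ 8 (mod 19).
Find 9^(-1) mod 19 by the extended Euclidean algorithm:
19 = 2 × 9 + 1  ⟹  1 = (1)·19 + (-2)·9
So (-2)·9 ≡ 1 (mod 19), i.e. 9^(-1) ≡ -2 ≡ 17 (mod 19).
x ≡ 17 × 8 = 136 ≡ 3 (mod 19).
Check: 27 × 3 = 81 ≡ 24 (mod 57).
x ≡ 3 (mod 19), giving 3 solutions mod 57.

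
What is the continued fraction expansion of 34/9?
[3; 1, 3, 2]

Euclidean algorithm steps:
34 = 3 × 9 + 7
9 = 1 × 7 + 2
7 = 3 × 2 + 1
2 = 2 × 1 + 0
Continued fraction: [3; 1, 3, 2]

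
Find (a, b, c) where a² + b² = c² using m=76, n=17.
(5487, 2584, 6065)

Euclid's formula: a = m² - n², b = 2mn, c = m² + n²
m = 76, n = 17
a = 76² - 17² = 5776 - 289 = 5487
b = 2 × 76 × 17 = 2584
c = 76² + 17² = 5776 + 289 = 6065
Verification: 5487² + 2584² = 30107169 + 6677056 = 36784225 = 6065² ✓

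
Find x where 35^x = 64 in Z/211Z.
186

Baby-step giant-step with step n = ⌈√211⌉ = 15.
Baby steps 35^j mod 211 (j:value) for j=0..14: 0:1, 1:35, 2:170, 3:42, 4:204, 5:177, 6:76, 7:128, 8:49, 9:27, 10:101, 11:159, 12:79, 13:22, 14:137.
Giant-step multiplier: 35^(-15) ≡ 35^(210-15) = 35^195 ≡ 40 (mod 211).
Giant steps γ_i = 64·40^i mod 211: γ_0=64, γ_1=28, γ_2=65, γ_3=68, γ_4=188, γ_5=135, γ_6=125, γ_7=147, γ_8=183, γ_9=146, γ_10=143, γ_11=23, γ_12=76 (in table at j=6).
x = i·n + j = 12·15 + 6 = 186.
Check: 35^186 ≡ 64 (mod 211).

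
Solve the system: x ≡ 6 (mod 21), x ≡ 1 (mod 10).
111

Using Chinese Remainder Theorem:
M = 21 × 10 = 210
M1 = 10, M2 = 21
y1 = 10^(-1) mod 21 = 19
y2 = 21^(-1) mod 10 = 1
x = (6×10×19 + 1×21×1) mod 210 = 111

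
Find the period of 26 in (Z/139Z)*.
138

139 is prime, so ord(26) divides φ(139) = 138.
Divisors of 138: 1, 2, 3, 6, 23, 46, 69, 138.
Repeated squaring: 26^1 ≡ 26, 26^2 ≡ 120, 26^4 ≡ 83, 26^8 ≡ 78, 26^16 ≡ 107, 26^32 ≡ 51, 26^64 ≡ 99, 26^128 ≡ 71 (mod 139).
Test 26^d mod 139 for each divisor d in increasing order:
26^1 ≡ 26
26^2 ≡ 120
26^3 = 26^2·26^1 ≡ 62
26^6 = 26^4·26^2 ≡ 91
26^23 = 26^16·26^4·26^2·26^1 ≡ 43
26^46 = 26^32·26^8·26^4·26^2 ≡ 42
26^69 = 26^64·26^4·26^1 ≡ 138
26^138 = 26^128·26^8·26^2 ≡ 1  ← first divisor giving 1
The order is 138.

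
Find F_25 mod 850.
225

Matrix identity: Q^n = [[F_(n+1), F_n], [F_n, F_(n-1)]] with Q = [[1,1],[1,0]].
n = 25 = 11001₂. Square-and-multiply, entries mod 850:
Q^1 = [[1,1],[1,0]]
Q^3 = (Q^1)²·Q = [[3,2],[2,1]]
Q^6 = (Q^3)² = [[13,8],[8,5]]
Q^12 = (Q^6)² = [[233,144],[144,89]]
Q^25 = (Q^12)²·Q = [[693,225],[225,468]]
F_25 mod 850 = Q^25[0][1] = 225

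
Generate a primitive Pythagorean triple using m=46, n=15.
(1891, 1380, 2341)

Euclid's formula: a = m² - n², b = 2mn, c = m² + n²
m = 46, n = 15
a = 46² - 15² = 2116 - 225 = 1891
b = 2 × 46 × 15 = 1380
c = 46² + 15² = 2116 + 225 = 2341
Verification: 1891² + 1380² = 3575881 + 1904400 = 5480281 = 2341² ✓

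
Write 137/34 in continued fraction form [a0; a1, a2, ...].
[4; 34]

Euclidean algorithm steps:
137 = 4 × 34 + 1
34 = 34 × 1 + 0
Continued fraction: [4; 34]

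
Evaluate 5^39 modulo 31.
1

Repeated squaring. Binary of 39 = 100111.
5^1 ≡ 5 (mod 31); 5^2 ≡ 25 (mod 31); 5^4 ≡ 5 (mod 31); 5^8 ≡ 25 (mod 31); 5^16 ≡ 5 (mod 31); 5^32 ≡ 25 (mod 31)
5^39 = 5^1 × 5^2 × 5^4 × 5^32 ≡ 1 (mod 31)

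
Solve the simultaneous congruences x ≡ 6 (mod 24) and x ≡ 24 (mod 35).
654

Using Chinese Remainder Theorem:
M = 24 × 35 = 840
M1 = 35, M2 = 24
y1 = 35^(-1) mod 24 = 11
y2 = 24^(-1) mod 35 = 19
x = (6×35×11 + 24×24×19) mod 840 = 654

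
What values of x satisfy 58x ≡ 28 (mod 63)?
x ≡ 7 (mod 63)

gcd(58, 63) = 1, which divides 28, so solutions exist.
Find 58^(-1) mod 63 by the extended Euclidean algorithm:
63 = 1 × 58 + 5  ⟹  5 = (1)·63 + (-1)·58
58 = 11 × 5 + 3  ⟹  3 = (-11)·63 + (12)·58
5 = 1 × 3 + 2  ⟹  2 = (12)·63 + (-13)·58
3 = 1 × 2 + 1  ⟹  1 = (-23)·63 + (25)·58
So (25)·58 ≡ 1 (mod 63), i.e. 58^(-1) ≡ 25 (mod 63).
x ≡ 25 × 28 = 700 ≡ 7 (mod 63).
Check: 58 × 7 = 406 ≡ 28 (mod 63).
Unique solution: x ≡ 7 (mod 63)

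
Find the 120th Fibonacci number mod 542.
320

Matrix identity: Q^n = [[F_(n+1), F_n], [F_n, F_(n-1)]] with Q = [[1,1],[1,0]].
n = 120 = 1111000₂. Square-and-multiply, entries mod 542:
Q^1 = [[1,1],[1,0]]
Q^3 = (Q^1)²·Q = [[3,2],[2,1]]
Q^7 = (Q^3)²·Q = [[21,13],[13,8]]
Q^15 = (Q^7)²·Q = [[445,68],[68,377]]
Q^30 = (Q^15)² = [[483,70],[70,413]]
Q^60 = (Q^30)² = [[251,390],[390,403]]
Q^120 = (Q^60)² = [[469,320],[320,149]]
F_120 mod 542 = Q^120[0][1] = 320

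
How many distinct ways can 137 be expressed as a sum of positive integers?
11097645016

p(n) counts ways to write n as a sum of positive integers (order ignored).
Euler's pentagonal recurrence: p(k) = p(k-1) + p(k-2) - p(k-5) - p(k-7) + p(k-12) + p(k-15) - ... (offsets j(3j∓1)/2, signs ++--, p(0)=1, p(<0)=0).
DP table for k = 0..136: p(0)=1, p(1)=1, p(2)=2, p(3)=3, p(4)=5, p(5)=7, p(6)=11, p(7)=15, p(8)=22, p(9)=30, p(10)=42, p(11)=56, p(12)=77, p(13)=101, p(14)=135, p(15)=176, p(16)=231, p(17)=297, p(18)=385, p(19)=490, p(20)=627, p(21)=792, p(22)=1002, p(23)=1255, p(24)=1575, p(25)=1958, p(26)=2436, p(27)=3010, p(28)=3718, p(29)=4565, p(30)=5604, p(31)=6842, p(32)=8349, p(33)=10143, p(34)=12310, p(35)=14883, p(36)=17977, p(37)=21637, p(38)=26015, p(39)=31185, p(40)=37338, p(41)=44583, p(42)=53174, p(43)=63261, p(44)=75175, p(45)=89134, p(46)=105558, p(47)=124754, p(48)=147273, p(49)=173525, p(50)=204226, p(51)=239943, p(52)=281589, p(53)=329931, p(54)=386155, p(55)=451276, p(56)=526823, p(57)=614154, p(58)=715220, p(59)=831820, p(60)=966467, p(61)=1121505, p(62)=1300156, p(63)=1505499, p(64)=1741630, p(65)=2012558, p(66)=2323520, p(67)=2679689, p(68)=3087735, p(69)=3554345, p(70)=4087968, p(71)=4697205, p(72)=5392783, p(73)=6185689, p(74)=7089500, p(75)=8118264, p(76)=9289091, p(77)=10619863, p(78)=12132164, p(79)=13848650, p(80)=15796476, p(81)=18004327, p(82)=20506255, p(83)=23338469, p(84)=26543660, p(85)=30167357, p(86)=34262962, p(87)=38887673, p(88)=44108109, p(89)=49995925, p(90)=56634173, p(91)=64112359, p(92)=72533807, p(93)=82010177, p(94)=92669720, p(95)=104651419, p(96)=118114304, p(97)=133230930, p(98)=150198136, p(99)=169229875, p(100)=190569292, p(101)=214481126, p(102)=241265379, p(103)=271248950, p(104)=304801365, p(105)=342325709, p(106)=384276336, p(107)=431149389, p(108)=483502844, p(109)=541946240, p(110)=607163746, p(111)=679903203, p(112)=761002156, p(113)=851376628, p(114)=952050665, p(115)=1064144451, p(116)=1188908248, p(117)=1327710076, p(118)=1482074143, p(119)=1653668665, p(120)=1844349560, p(121)=2056148051, p(122)=2291320912, p(123)=2552338241, p(124)=2841940500, p(125)=3163127352, p(126)=3519222692, p(127)=3913864295, p(128)=4351078600, p(129)=4835271870, p(130)=5371315400, p(131)=5964539504, p(132)=6620830889, p(133)=7346629512, p(134)=8149040695, p(135)=9035836076, p(136)=10015581680.
Final step: p(137) = p(136) + p(135) - p(132) - p(130) + p(125) + p(122) - p(115) - p(111) + p(102) + p(97) - p(86) - p(80) + p(67) + p(60) - p(45) - p(37) + p(20) + p(11)
= 10015581680 + 9035836076 - 6620830889 - 5371315400 + 3163127352 + 2291320912 - 1064144451 - 679903203 + 241265379 + 133230930 - 34262962 - 15796476 + 2679689 + 966467 - 89134 - 21637 + 627 + 56
= 11097645016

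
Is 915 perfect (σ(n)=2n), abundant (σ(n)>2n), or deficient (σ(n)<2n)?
deficient

Proper divisors of 915: sum = 1 + 3 + 5 + 15 + 61 + 183 + 305 = 573
Since 573 < 915, 915 is deficient.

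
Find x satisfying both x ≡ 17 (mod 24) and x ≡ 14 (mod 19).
185

Using Chinese Remainder Theorem:
M = 24 × 19 = 456
M1 = 19, M2 = 24
y1 = 19^(-1) mod 24 = 19
y2 = 24^(-1) mod 19 = 4
x = (17×19×19 + 14×24×4) mod 456 = 185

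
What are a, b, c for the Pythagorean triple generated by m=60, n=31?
(2639, 3720, 4561)

Euclid's formula: a = m² - n², b = 2mn, c = m² + n²
m = 60, n = 31
a = 60² - 31² = 3600 - 961 = 2639
b = 2 × 60 × 31 = 3720
c = 60² + 31² = 3600 + 961 = 4561
Verification: 2639² + 3720² = 6964321 + 13838400 = 20802721 = 4561² ✓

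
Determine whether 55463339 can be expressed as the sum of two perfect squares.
Not possible

Factorization: 55463339 = 83^3 × 97
By Fermat: n is sum of two squares iff every prime p ≡ 3 (mod 4) appears to even power.
Prime(s) ≡ 3 (mod 4) with odd exponent: [(83, 3)]
Therefore 55463339 cannot be expressed as a² + b².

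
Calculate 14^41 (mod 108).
92

Repeated squaring. Binary of 41 = 101001.
14^1 ≡ 14 (mod 108); 14^2 ≡ 88 (mod 108); 14^4 ≡ 76 (mod 108); 14^8 ≡ 52 (mod 108); 14^16 ≡ 4 (mod 108); 14^32 ≡ 16 (mod 108)
14^41 = 14^1 × 14^8 × 14^32 ≡ 92 (mod 108)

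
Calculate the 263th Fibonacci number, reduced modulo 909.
334

Matrix identity: Q^n = [[F_(n+1), F_n], [F_n, F_(n-1)]] with Q = [[1,1],[1,0]].
n = 263 = 100000111₂. Square-and-multiply, entries mod 909:
Q^1 = [[1,1],[1,0]]
Q^2 = (Q^1)² = [[2,1],[1,1]]
Q^4 = (Q^2)² = [[5,3],[3,2]]
Q^8 = (Q^4)² = [[34,21],[21,13]]
Q^16 = (Q^8)² = [[688,78],[78,610]]
Q^32 = (Q^16)² = [[385,345],[345,40]]
Q^65 = (Q^32)²·Q = [[280,4],[4,276]]
Q^131 = (Q^65)²·Q = [[648,242],[242,406]]
Q^263 = (Q^131)²·Q = [[882,334],[334,548]]
F_263 mod 909 = Q^263[0][1] = 334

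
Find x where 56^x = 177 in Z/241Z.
180

Baby-step giant-step with step n = ⌈√241⌉ = 16.
Baby steps 56^j mod 241 (j:value) for j=0..15: 0:1, 1:56, 2:3, 3:168, 4:9, 5:22, 6:27, 7:66, 8:81, 9:198, 10:2, 11:112, 12:6, 13:95, 14:18, 15:44.
Giant-step multiplier: 56^(-16) ≡ 56^(240-16) = 56^224 ≡ 183 (mod 241).
Giant steps γ_i = 177·183^i mod 241: γ_0=177, γ_1=97, γ_2=158, γ_3=235, γ_4=107, γ_5=60, γ_6=135, γ_7=123, γ_8=96, γ_9=216, γ_10=4, γ_11=9 (in table at j=4).
x = i·n + j = 11·16 + 4 = 180.
Check: 56^180 ≡ 177 (mod 241).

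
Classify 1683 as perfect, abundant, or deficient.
deficient

Proper divisors of 1683: sum = 1 + 3 + 9 + 11 + 17 + 33 + 51 + 99 + 153 + 187 + 561 = 1125
Since 1125 < 1683, 1683 is deficient.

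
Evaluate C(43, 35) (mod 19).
0

Using Lucas' theorem:
Write n=43 and k=35 in base 19:
n in base 19: [2, 5]
k in base 19: [1, 16]
C(43,35) mod 19 = ∏ C(n_i, k_i) mod 19
Digit binomials (mod 19): C(2,1) = 2; C(5,16) = 0 (k_i > n_i)
Product: 2 × 0 = 0 ≡ 0 (mod 19)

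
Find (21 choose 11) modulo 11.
1

Using Lucas' theorem:
Write n=21 and k=11 in base 11:
n in base 11: [1, 10]
k in base 11: [1, 0]
C(21,11) mod 11 = ∏ C(n_i, k_i) mod 11
Digit binomials (mod 11): C(1,1) = 1; C(10,0) = 1
Product: 1 × 1 = 1 ≡ 1 (mod 11)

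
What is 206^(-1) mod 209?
139

gcd(206, 209) = 1, so the inverse exists.
Extended Euclidean algorithm on (209, 206):
209 = 1 × 206 + 3  ⟹  3 = (1)·209 + (-1)·206
206 = 68 × 3 + 2  ⟹  2 = (-68)·209 + (69)·206
3 = 1 × 2 + 1  ⟹  1 = (69)·209 + (-70)·206
So (-70)·206 ≡ 1 (mod 209), i.e. 206^(-1) ≡ -70 ≡ 139 (mod 209).
Check: 206 × 139 = 28634 ≡ 1 (mod 209)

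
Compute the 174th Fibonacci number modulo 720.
152

Matrix identity: Q^n = [[F_(n+1), F_n], [F_n, F_(n-1)]] with Q = [[1,1],[1,0]].
n = 174 = 10101110₂. Square-and-multiply, entries mod 720:
Q^1 = [[1,1],[1,0]]
Q^2 = (Q^1)² = [[2,1],[1,1]]
Q^5 = (Q^2)²·Q = [[8,5],[5,3]]
Q^10 = (Q^5)² = [[89,55],[55,34]]
Q^21 = (Q^10)²·Q = [[431,146],[146,285]]
Q^43 = (Q^21)²·Q = [[573,437],[437,136]]
Q^87 = (Q^43)²·Q = [[411,178],[178,233]]
Q^174 = (Q^87)² = [[445,152],[152,293]]
F_174 mod 720 = Q^174[0][1] = 152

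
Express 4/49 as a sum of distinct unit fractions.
1/13 + 1/213 + 1/67841 + 1/9204734721

Greedy algorithm:
4/49: ceiling(49/4) = 13, use 1/13
3/637: ceiling(637/3) = 213, use 1/213
2/135681: ceiling(135681/2) = 67841, use 1/67841
1/9204734721: ceiling(9204734721/1) = 9204734721, use 1/9204734721
Result: 4/49 = 1/13 + 1/213 + 1/67841 + 1/9204734721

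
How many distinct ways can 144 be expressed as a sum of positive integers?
22540654445

p(n) counts ways to write n as a sum of positive integers (order ignored).
Euler's pentagonal recurrence: p(k) = p(k-1) + p(k-2) - p(k-5) - p(k-7) + p(k-12) + p(k-15) - ... (offsets j(3j∓1)/2, signs ++--, p(0)=1, p(<0)=0).
DP table for k = 0..143: p(0)=1, p(1)=1, p(2)=2, p(3)=3, p(4)=5, p(5)=7, p(6)=11, p(7)=15, p(8)=22, p(9)=30, p(10)=42, p(11)=56, p(12)=77, p(13)=101, p(14)=135, p(15)=176, p(16)=231, p(17)=297, p(18)=385, p(19)=490, p(20)=627, p(21)=792, p(22)=1002, p(23)=1255, p(24)=1575, p(25)=1958, p(26)=2436, p(27)=3010, p(28)=3718, p(29)=4565, p(30)=5604, p(31)=6842, p(32)=8349, p(33)=10143, p(34)=12310, p(35)=14883, p(36)=17977, p(37)=21637, p(38)=26015, p(39)=31185, p(40)=37338, p(41)=44583, p(42)=53174, p(43)=63261, p(44)=75175, p(45)=89134, p(46)=105558, p(47)=124754, p(48)=147273, p(49)=173525, p(50)=204226, p(51)=239943, p(52)=281589, p(53)=329931, p(54)=386155, p(55)=451276, p(56)=526823, p(57)=614154, p(58)=715220, p(59)=831820, p(60)=966467, p(61)=1121505, p(62)=1300156, p(63)=1505499, p(64)=1741630, p(65)=2012558, p(66)=2323520, p(67)=2679689, p(68)=3087735, p(69)=3554345, p(70)=4087968, p(71)=4697205, p(72)=5392783, p(73)=6185689, p(74)=7089500, p(75)=8118264, p(76)=9289091, p(77)=10619863, p(78)=12132164, p(79)=13848650, p(80)=15796476, p(81)=18004327, p(82)=20506255, p(83)=23338469, p(84)=26543660, p(85)=30167357, p(86)=34262962, p(87)=38887673, p(88)=44108109, p(89)=49995925, p(90)=56634173, p(91)=64112359, p(92)=72533807, p(93)=82010177, p(94)=92669720, p(95)=104651419, p(96)=118114304, p(97)=133230930, p(98)=150198136, p(99)=169229875, p(100)=190569292, p(101)=214481126, p(102)=241265379, p(103)=271248950, p(104)=304801365, p(105)=342325709, p(106)=384276336, p(107)=431149389, p(108)=483502844, p(109)=541946240, p(110)=607163746, p(111)=679903203, p(112)=761002156, p(113)=851376628, p(114)=952050665, p(115)=1064144451, p(116)=1188908248, p(117)=1327710076, p(118)=1482074143, p(119)=1653668665, p(120)=1844349560, p(121)=2056148051, p(122)=2291320912, p(123)=2552338241, p(124)=2841940500, p(125)=3163127352, p(126)=3519222692, p(127)=3913864295, p(128)=4351078600, p(129)=4835271870, p(130)=5371315400, p(131)=5964539504, p(132)=6620830889, p(133)=7346629512, p(134)=8149040695, p(135)=9035836076, p(136)=10015581680, p(137)=11097645016, p(138)=12292341831, p(139)=13610949895, p(140)=15065878135, p(141)=16670689208, p(142)=18440293320, p(143)=20390982757.
Final step: p(144) = p(143) + p(142) - p(139) - p(137) + p(132) + p(129) - p(122) - p(118) + p(109) + p(104) - p(93) - p(87) + p(74) + p(67) - p(52) - p(44) + p(27) + p(18)
= 20390982757 + 18440293320 - 13610949895 - 11097645016 + 6620830889 + 4835271870 - 2291320912 - 1482074143 + 541946240 + 304801365 - 82010177 - 38887673 + 7089500 + 2679689 - 281589 - 75175 + 3010 + 385
= 22540654445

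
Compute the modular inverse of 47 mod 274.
35

gcd(47, 274) = 1, so the inverse exists.
Extended Euclidean algorithm on (274, 47):
274 = 5 × 47 + 39  ⟹  39 = (1)·274 + (-5)·47
47 = 1 × 39 + 8  ⟹  8 = (-1)·274 + (6)·47
39 = 4 × 8 + 7  ⟹  7 = (5)·274 + (-29)·47
8 = 1 × 7 + 1  ⟹  1 = (-6)·274 + (35)·47
So (35)·47 ≡ 1 (mod 274), i.e. 47^(-1) ≡ 35 (mod 274).
Check: 47 × 35 = 1645 ≡ 1 (mod 274)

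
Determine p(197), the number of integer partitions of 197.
3068829878530

p(n) counts ways to write n as a sum of positive integers (order ignored).
Euler's pentagonal recurrence: p(k) = p(k-1) + p(k-2) - p(k-5) - p(k-7) + p(k-12) + p(k-15) - ... (offsets j(3j∓1)/2, signs ++--, p(0)=1, p(<0)=0).
DP table for k = 0..196: p(0)=1, p(1)=1, p(2)=2, p(3)=3, p(4)=5, p(5)=7, p(6)=11, p(7)=15, p(8)=22, p(9)=30, p(10)=42, p(11)=56, p(12)=77, p(13)=101, p(14)=135, p(15)=176, p(16)=231, p(17)=297, p(18)=385, p(19)=490, p(20)=627, p(21)=792, p(22)=1002, p(23)=1255, p(24)=1575, p(25)=1958, p(26)=2436, p(27)=3010, p(28)=3718, p(29)=4565, p(30)=5604, p(31)=6842, p(32)=8349, p(33)=10143, p(34)=12310, p(35)=14883, p(36)=17977, p(37)=21637, p(38)=26015, p(39)=31185, p(40)=37338, p(41)=44583, p(42)=53174, p(43)=63261, p(44)=75175, p(45)=89134, p(46)=105558, p(47)=124754, p(48)=147273, p(49)=173525, p(50)=204226, p(51)=239943, p(52)=281589, p(53)=329931, p(54)=386155, p(55)=451276, p(56)=526823, p(57)=614154, p(58)=715220, p(59)=831820, p(60)=966467, p(61)=1121505, p(62)=1300156, p(63)=1505499, p(64)=1741630, p(65)=2012558, p(66)=2323520, p(67)=2679689, p(68)=3087735, p(69)=3554345, p(70)=4087968, p(71)=4697205, p(72)=5392783, p(73)=6185689, p(74)=7089500, p(75)=8118264, p(76)=9289091, p(77)=10619863, p(78)=12132164, p(79)=13848650, p(80)=15796476, p(81)=18004327, p(82)=20506255, p(83)=23338469, p(84)=26543660, p(85)=30167357, p(86)=34262962, p(87)=38887673, p(88)=44108109, p(89)=49995925, p(90)=56634173, p(91)=64112359, p(92)=72533807, p(93)=82010177, p(94)=92669720, p(95)=104651419, p(96)=118114304, p(97)=133230930, p(98)=150198136, p(99)=169229875, p(100)=190569292, p(101)=214481126, p(102)=241265379, p(103)=271248950, p(104)=304801365, p(105)=342325709, p(106)=384276336, p(107)=431149389, p(108)=483502844, p(109)=541946240, p(110)=607163746, p(111)=679903203, p(112)=761002156, p(113)=851376628, p(114)=952050665, p(115)=1064144451, p(116)=1188908248, p(117)=1327710076, p(118)=1482074143, p(119)=1653668665, p(120)=1844349560, p(121)=2056148051, p(122)=2291320912, p(123)=2552338241, p(124)=2841940500, p(125)=3163127352, p(126)=3519222692, p(127)=3913864295, p(128)=4351078600, p(129)=4835271870, p(130)=5371315400, p(131)=5964539504, p(132)=6620830889, p(133)=7346629512, p(134)=8149040695, p(135)=9035836076, p(136)=10015581680, p(137)=11097645016, p(138)=12292341831, p(139)=13610949895, p(140)=15065878135, p(141)=16670689208, p(142)=18440293320, p(143)=20390982757, p(144)=22540654445, p(145)=24908858009, p(146)=27517052599, p(147)=30388671978, p(148)=33549419497, p(149)=37027355200, p(150)=40853235313, p(151)=45060624582, p(152)=49686288421, p(153)=54770336324, p(154)=60356673280, p(155)=66493182097, p(156)=73232243759, p(157)=80630964769, p(158)=88751778802, p(159)=97662728555, p(160)=107438159466, p(161)=118159068427, p(162)=129913904637, p(163)=142798995930, p(164)=156919475295, p(165)=172389800255, p(166)=189334822579, p(167)=207890420102, p(168)=228204732751, p(169)=250438925115, p(170)=274768617130, p(171)=301384802048, p(172)=330495499613, p(173)=362326859895, p(174)=397125074750, p(175)=435157697830, p(176)=476715857290, p(177)=522115831195, p(178)=571701605655, p(179)=625846753120, p(180)=684957390936, p(181)=749474411781, p(182)=819876908323, p(183)=896684817527, p(184)=980462880430, p(185)=1071823774337, p(186)=1171432692373, p(187)=1280011042268, p(188)=1398341745571, p(189)=1527273599625, p(190)=1667727404093, p(191)=1820701100652, p(192)=1987276856363, p(193)=2168627105469, p(194)=2366022741845, p(195)=2580840212973, p(196)=2814570987591.
Final step: p(197) = p(196) + p(195) - p(192) - p(190) + p(185) + p(182) - p(175) - p(171) + p(162) + p(157) - p(146) - p(140) + p(127) + p(120) - p(105) - p(97) + p(80) + p(71) - p(52) - p(42) + p(21) + p(10)
= 2814570987591 + 2580840212973 - 1987276856363 - 1667727404093 + 1071823774337 + 819876908323 - 435157697830 - 301384802048 + 129913904637 + 80630964769 - 27517052599 - 15065878135 + 3913864295 + 1844349560 - 342325709 - 133230930 + 15796476 + 4697205 - 281589 - 53174 + 792 + 42
= 3068829878530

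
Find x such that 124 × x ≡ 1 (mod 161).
87

gcd(124, 161) = 1, so the inverse exists.
Extended Euclidean algorithm on (161, 124):
161 = 1 × 124 + 37  ⟹  37 = (1)·161 + (-1)·124
124 = 3 × 37 + 13  ⟹  13 = (-3)·161 + (4)·124
37 = 2 × 13 + 11  ⟹  11 = (7)·161 + (-9)·124
13 = 1 × 11 + 2  ⟹  2 = (-10)·161 + (13)·124
11 = 5 × 2 + 1  ⟹  1 = (57)·161 + (-74)·124
So (-74)·124 ≡ 1 (mod 161), i.e. 124^(-1) ≡ -74 ≡ 87 (mod 161).
Check: 124 × 87 = 10788 ≡ 1 (mod 161)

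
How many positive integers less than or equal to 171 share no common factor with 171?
108

171 = 3^2 × 19
φ(n) = n × ∏(1 - 1/p) for each prime p dividing n
φ(171) = 171 × (1 - 1/3) × (1 - 1/19) = 108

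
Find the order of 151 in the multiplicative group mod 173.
86

173 is prime, so ord(151) divides φ(173) = 172.
Divisors of 172: 1, 2, 4, 43, 86, 172.
Repeated squaring: 151^1 ≡ 151, 151^2 ≡ 138, 151^4 ≡ 14, 151^8 ≡ 23, 151^16 ≡ 10, 151^32 ≡ 100, 151^64 ≡ 139, 151^128 ≡ 118 (mod 173).
Test 151^d mod 173 for each divisor d in increasing order:
151^1 ≡ 151
151^2 ≡ 138
151^4 ≡ 14
151^43 = 151^32·151^8·151^2·151^1 ≡ 172
151^86 = 151^64·151^16·151^4·151^2 ≡ 1  ← first divisor giving 1
The order is 86.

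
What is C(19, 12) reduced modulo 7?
2

Using Lucas' theorem:
Write n=19 and k=12 in base 7:
n in base 7: [2, 5]
k in base 7: [1, 5]
C(19,12) mod 7 = ∏ C(n_i, k_i) mod 7
Digit binomials (mod 7): C(2,1) = 2; C(5,5) = 1
Product: 2 × 1 = 2 ≡ 2 (mod 7)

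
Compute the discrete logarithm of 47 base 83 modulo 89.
86

Baby-step giant-step with step n = ⌈√89⌉ = 10.
Baby steps 83^j mod 89 (j:value) for j=0..9: 0:1, 1:83, 2:36, 3:51, 4:50, 5:56, 6:20, 7:58, 8:8, 9:41.
Giant-step multiplier: 83^(-10) ≡ 83^(88-10) = 83^78 ≡ 17 (mod 89).
Giant steps γ_i = 47·17^i mod 89: γ_0=47, γ_1=87, γ_2=55, γ_3=45, γ_4=53, γ_5=11, γ_6=9, γ_7=64, γ_8=20 (in table at j=6).
x = i·n + j = 8·10 + 6 = 86.
Check: 83^86 ≡ 47 (mod 89).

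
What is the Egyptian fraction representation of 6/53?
1/9 + 1/477

Greedy algorithm:
6/53: ceiling(53/6) = 9, use 1/9
1/477: ceiling(477/1) = 477, use 1/477
Result: 6/53 = 1/9 + 1/477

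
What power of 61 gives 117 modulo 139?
86

Baby-step giant-step with step n = ⌈√139⌉ = 12.
Baby steps 61^j mod 139 (j:value) for j=0..11: 0:1, 1:61, 2:107, 3:133, 4:51, 5:53, 6:36, 7:111, 8:99, 9:62, 10:29, 11:101.
Giant-step multiplier: 61^(-12) ≡ 61^(138-12) = 61^126 ≡ 34 (mod 139).
Giant steps γ_i = 117·34^i mod 139: γ_0=117, γ_1=86, γ_2=5, γ_3=31, γ_4=81, γ_5=113, γ_6=89, γ_7=107 (in table at j=2).
x = i·n + j = 7·12 + 2 = 86.
Check: 61^86 ≡ 117 (mod 139).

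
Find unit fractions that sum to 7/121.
1/18 + 1/436 + 1/474804

Greedy algorithm:
7/121: ceiling(121/7) = 18, use 1/18
5/2178: ceiling(2178/5) = 436, use 1/436
1/474804: ceiling(474804/1) = 474804, use 1/474804
Result: 7/121 = 1/18 + 1/436 + 1/474804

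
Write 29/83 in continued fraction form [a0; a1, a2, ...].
[0; 2, 1, 6, 4]

Euclidean algorithm steps:
29 = 0 × 83 + 29
83 = 2 × 29 + 25
29 = 1 × 25 + 4
25 = 6 × 4 + 1
4 = 4 × 1 + 0
Continued fraction: [0; 2, 1, 6, 4]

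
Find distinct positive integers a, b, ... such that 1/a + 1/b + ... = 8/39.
1/5 + 1/195

Greedy algorithm:
8/39: ceiling(39/8) = 5, use 1/5
1/195: ceiling(195/1) = 195, use 1/195
Result: 8/39 = 1/5 + 1/195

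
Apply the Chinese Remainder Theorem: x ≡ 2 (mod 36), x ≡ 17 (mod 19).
74

Using Chinese Remainder Theorem:
M = 36 × 19 = 684
M1 = 19, M2 = 36
y1 = 19^(-1) mod 36 = 19
y2 = 36^(-1) mod 19 = 9
x = (2×19×19 + 17×36×9) mod 684 = 74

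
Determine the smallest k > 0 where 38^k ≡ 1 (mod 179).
178

179 is prime, so ord(38) divides φ(179) = 178.
Divisors of 178: 1, 2, 89, 178.
Repeated squaring: 38^1 ≡ 38, 38^2 ≡ 12, 38^4 ≡ 144, 38^8 ≡ 151, 38^16 ≡ 68, 38^32 ≡ 149, 38^64 ≡ 5, 38^128 ≡ 25 (mod 179).
Test 38^d mod 179 for each divisor d in increasing order:
38^1 ≡ 38
38^2 ≡ 12
38^89 = 38^64·38^16·38^8·38^1 ≡ 178
38^178 = 38^128·38^32·38^16·38^2 ≡ 1  ← first divisor giving 1
The order is 178.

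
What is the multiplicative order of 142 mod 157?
156

157 is prime, so ord(142) divides φ(157) = 156.
Divisors of 156: 1, 2, 3, 4, 6, 12, 13, 26, 39, 52, 78, 156.
Repeated squaring: 142^1 ≡ 142, 142^2 ≡ 68, 142^4 ≡ 71, 142^8 ≡ 17, 142^16 ≡ 132, 142^32 ≡ 154, 142^64 ≡ 9, 142^128 ≡ 81 (mod 157).
Test 142^d mod 157 for each divisor d in increasing order:
142^1 ≡ 142
142^2 ≡ 68
142^3 = 142^2·142^1 ≡ 79
142^4 ≡ 71
142^6 = 142^4·142^2 ≡ 118
142^12 = 142^8·142^4 ≡ 108
142^13 = 142^8·142^4·142^1 ≡ 107
142^26 = 142^16·142^8·142^2 ≡ 145
142^39 = 142^32·142^4·142^2·142^1 ≡ 129
142^52 = 142^32·142^16·142^4 ≡ 144
142^78 = 142^64·142^8·142^4·142^2 ≡ 156
142^156 = 142^128·142^16·142^8·142^4 ≡ 1  ← first divisor giving 1
The order is 156.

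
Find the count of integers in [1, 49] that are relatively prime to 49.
42

49 = 7^2
φ(n) = n × ∏(1 - 1/p) for each prime p dividing n
φ(49) = 49 × (1 - 1/7) = 42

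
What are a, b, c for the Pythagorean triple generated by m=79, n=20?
(5841, 3160, 6641)

Euclid's formula: a = m² - n², b = 2mn, c = m² + n²
m = 79, n = 20
a = 79² - 20² = 6241 - 400 = 5841
b = 2 × 79 × 20 = 3160
c = 79² + 20² = 6241 + 400 = 6641
Verification: 5841² + 3160² = 34117281 + 9985600 = 44102881 = 6641² ✓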